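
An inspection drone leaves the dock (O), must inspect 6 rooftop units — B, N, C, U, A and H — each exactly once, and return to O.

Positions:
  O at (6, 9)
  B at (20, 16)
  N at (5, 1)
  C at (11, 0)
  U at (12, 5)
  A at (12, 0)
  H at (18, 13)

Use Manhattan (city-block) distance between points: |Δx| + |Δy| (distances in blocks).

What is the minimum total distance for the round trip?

There are 360 distinct closed tours to check (reversals are equivalent).
O→B→N→C→U→A→H→O: 21+30+7+6+5+19+16 = 104
O→B→N→C→U→H→A→O: 21+30+7+6+14+19+15 = 112
O→B→N→C→A→U→H→O: 21+30+7+1+5+14+16 = 94
O→B→N→C→A→H→U→O: 21+30+7+1+19+14+10 = 102
O→B→N→C→H→U→A→O: 21+30+7+20+14+5+15 = 112
O→B→N→C→H→A→U→O: 21+30+7+20+19+5+10 = 112
O→B→N→U→C→A→H→O: 21+30+11+6+1+19+16 = 104
O→B→N→U→C→H→A→O: 21+30+11+6+20+19+15 = 122
… (352 more)
O→B→H→U→A→C→N→O: 21+5+14+5+1+7+9 = 62  ← best
The minimum is 62.
One optimal route: O → B → H → U → A → C → N → O (or its reverse).

Shortest round trip = 62 blocks.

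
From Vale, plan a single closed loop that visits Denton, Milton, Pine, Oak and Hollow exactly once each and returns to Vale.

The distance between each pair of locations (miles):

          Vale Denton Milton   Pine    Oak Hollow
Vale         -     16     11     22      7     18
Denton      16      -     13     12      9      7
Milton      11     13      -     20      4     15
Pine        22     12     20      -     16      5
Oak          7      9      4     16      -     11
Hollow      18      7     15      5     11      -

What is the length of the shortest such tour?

58 miles — the shortest possible round trip.

Vale - Denton - Milton - Pine - Oak - Hollow - Vale: 16+13+20+16+11+18 = 94
Vale - Denton - Milton - Pine - Hollow - Oak - Vale: 16+13+20+5+11+7 = 72
Vale - Denton - Milton - Oak - Pine - Hollow - Vale: 16+13+4+16+5+18 = 72
Vale - Denton - Milton - Oak - Hollow - Pine - Vale: 16+13+4+11+5+22 = 71
Vale - Denton - Milton - Hollow - Pine - Oak - Vale: 16+13+15+5+16+7 = 72
Vale - Denton - Milton - Hollow - Oak - Pine - Vale: 16+13+15+11+16+22 = 93
Vale - Denton - Pine - Milton - Oak - Hollow - Vale: 16+12+20+4+11+18 = 81
Vale - Denton - Pine - Milton - Hollow - Oak - Vale: 16+12+20+15+11+7 = 81
Vale - Denton - Pine - Oak - Milton - Hollow - Vale: 16+12+16+4+15+18 = 81
Vale - Denton - Pine - Oak - Hollow - Milton - Vale: 16+12+16+11+15+11 = 81
Vale - Denton - Pine - Hollow - Milton - Oak - Vale: 16+12+5+15+4+7 = 59
Vale - Denton - Pine - Hollow - Oak - Milton - Vale: 16+12+5+11+4+11 = 59
Vale - Denton - Oak - Milton - Pine - Hollow - Vale: 16+9+4+20+5+18 = 72
Vale - Denton - Oak - Milton - Hollow - Pine - Vale: 16+9+4+15+5+22 = 71
… (46 more)
Vale - Milton - Oak - Denton - Hollow - Pine - Vale: 11+4+9+7+5+22 = 58  ← best
The minimum is 58.
One optimal route: Vale → Milton → Oak → Denton → Hollow → Pine → Vale (or its reverse).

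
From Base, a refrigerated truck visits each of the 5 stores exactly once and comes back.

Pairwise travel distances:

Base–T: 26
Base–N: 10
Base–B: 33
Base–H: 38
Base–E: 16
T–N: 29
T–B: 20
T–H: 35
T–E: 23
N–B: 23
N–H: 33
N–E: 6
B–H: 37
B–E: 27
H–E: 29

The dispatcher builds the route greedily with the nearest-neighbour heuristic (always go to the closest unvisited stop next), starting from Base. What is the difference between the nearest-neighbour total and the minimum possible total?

6 longer than the optimal tour.

From Base: N=10, E=16, T=26, B=33, H=38 → choose N (10).
From N: E=6, B=23, T=29, H=33 → choose E (6).
From E: T=23, B=27, H=29 → choose T (23).
From T: B=20, H=35 → choose B (20).
From B: H=37 → choose H (37).
NN route Base → N → E → T → B → H → Base costs 134.
Optimal: Base → T → B → H → E → N → Base costs 128 (by enumerating all 60 distinct tours).
Excess = 134 − 128 = 6.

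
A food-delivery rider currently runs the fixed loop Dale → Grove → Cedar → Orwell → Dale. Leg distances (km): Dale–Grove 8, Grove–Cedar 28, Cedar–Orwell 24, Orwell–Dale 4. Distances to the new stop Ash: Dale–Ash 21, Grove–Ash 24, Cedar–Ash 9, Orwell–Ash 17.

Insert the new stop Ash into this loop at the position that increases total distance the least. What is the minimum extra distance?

Minimum extra distance: 2 km, inserting Ash between Cedar and Orwell.

Insertion cost between consecutive stops i–j is d(i,Ash) + d(Ash,j) − d(i,j):
  between Dale and Grove: 21 + 24 − 8 = 37
  between Grove and Cedar: 24 + 9 − 28 = 5
  between Cedar and Orwell: 9 + 17 − 24 = 2
  between Orwell and Dale: 17 + 21 − 4 = 34
Cheapest insertion is between Cedar and Orwell, adding 2.
New total = 64 + 2 = 66.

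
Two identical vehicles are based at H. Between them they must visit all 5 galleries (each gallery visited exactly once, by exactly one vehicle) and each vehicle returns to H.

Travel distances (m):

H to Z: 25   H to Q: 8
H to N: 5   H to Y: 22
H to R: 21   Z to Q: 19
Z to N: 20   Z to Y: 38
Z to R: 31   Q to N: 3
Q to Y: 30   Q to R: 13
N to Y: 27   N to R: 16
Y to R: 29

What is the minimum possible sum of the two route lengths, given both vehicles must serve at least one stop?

Check every non-empty split of the stops between the two vehicles; for each half take its own optimal tour:
  {Z} + {Q, N, Y, R}: 50 + 72 = 122
  {Q} + {Z, N, Y, R}: 16 + 107 = 123
  {Z, Q} + {N, Y, R}: 52 + 72 = 124
  {N} + {Z, Q, Y, R}: 10 + 108 = 118
  {Z, N} + {Q, Y, R}: 50 + 72 = 122
  {Q, N} + {Z, Y, R}: 16 + 107 = 123
  … (15 splits in total)
Best: vehicle 1 H → N → H = 10; vehicle 2 H → Z → Q → R → Y → H = 108; combined 118.

118 m — the smallest possible combined total.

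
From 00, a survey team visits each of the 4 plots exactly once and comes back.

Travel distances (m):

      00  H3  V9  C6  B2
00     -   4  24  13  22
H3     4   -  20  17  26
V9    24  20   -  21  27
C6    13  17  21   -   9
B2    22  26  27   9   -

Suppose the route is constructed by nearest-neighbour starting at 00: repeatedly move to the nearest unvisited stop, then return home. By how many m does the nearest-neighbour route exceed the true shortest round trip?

Excess over optimum: 8 m.

00: H3=4, C6=13, B2=22, V9=24 ⇒ H3
H3: C6=17, V9=20, B2=26 ⇒ C6
C6: B2=9, V9=21 ⇒ B2
B2: V9=27 ⇒ V9
NN route 00 → H3 → C6 → B2 → V9 → 00 costs 81.
Optimal: 00 → H3 → V9 → B2 → C6 → 00 costs 73 (by enumerating all 12 distinct tours).
Excess = 81 − 73 = 8.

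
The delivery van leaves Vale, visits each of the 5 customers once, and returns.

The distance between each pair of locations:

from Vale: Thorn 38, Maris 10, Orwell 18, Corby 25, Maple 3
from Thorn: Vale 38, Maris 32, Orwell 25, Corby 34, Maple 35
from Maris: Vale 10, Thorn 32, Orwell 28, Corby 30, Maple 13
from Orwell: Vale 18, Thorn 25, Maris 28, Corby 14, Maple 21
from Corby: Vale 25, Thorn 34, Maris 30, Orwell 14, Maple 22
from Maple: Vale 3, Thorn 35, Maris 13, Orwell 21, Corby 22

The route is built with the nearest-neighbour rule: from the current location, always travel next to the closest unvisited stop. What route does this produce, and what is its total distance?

130 along Vale → Maple → Maris → Orwell → Corby → Thorn → Vale.

From Vale: distances to unvisited — Maple=3, Maris=10, Orwell=18, Corby=25, Thorn=38. Nearest is Maple (3).
From Maple: distances to unvisited — Maris=13, Orwell=21, Corby=22, Thorn=35. Nearest is Maris (13).
From Maris: distances to unvisited — Orwell=28, Corby=30, Thorn=32. Nearest is Orwell (28).
From Orwell: distances to unvisited — Corby=14, Thorn=25. Nearest is Corby (14).
From Corby: distances to unvisited — Thorn=34. Nearest is Thorn (34).
Return Thorn→Vale: 38.
Total = 3 + 13 + 28 + 14 + 34 + 38 = 130.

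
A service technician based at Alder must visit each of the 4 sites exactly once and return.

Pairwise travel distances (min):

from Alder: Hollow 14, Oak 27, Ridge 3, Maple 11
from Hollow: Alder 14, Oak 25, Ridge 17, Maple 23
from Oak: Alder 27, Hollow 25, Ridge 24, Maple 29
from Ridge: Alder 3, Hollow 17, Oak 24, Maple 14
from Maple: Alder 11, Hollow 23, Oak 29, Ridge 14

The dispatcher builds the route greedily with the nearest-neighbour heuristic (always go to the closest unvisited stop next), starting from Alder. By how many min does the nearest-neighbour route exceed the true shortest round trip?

7 min longer than the optimal tour.

Alder: Ridge=3, Maple=11, Hollow=14, Oak=27 ⇒ Ridge
Ridge: Maple=14, Hollow=17, Oak=24 ⇒ Maple
Maple: Hollow=23, Oak=29 ⇒ Hollow
Hollow: Oak=25 ⇒ Oak
NN route Alder → Ridge → Maple → Hollow → Oak → Alder costs 92.
Optimal: Alder → Hollow → Oak → Maple → Ridge → Alder costs 85 (by enumerating all 12 distinct tours).
Excess = 92 − 85 = 7.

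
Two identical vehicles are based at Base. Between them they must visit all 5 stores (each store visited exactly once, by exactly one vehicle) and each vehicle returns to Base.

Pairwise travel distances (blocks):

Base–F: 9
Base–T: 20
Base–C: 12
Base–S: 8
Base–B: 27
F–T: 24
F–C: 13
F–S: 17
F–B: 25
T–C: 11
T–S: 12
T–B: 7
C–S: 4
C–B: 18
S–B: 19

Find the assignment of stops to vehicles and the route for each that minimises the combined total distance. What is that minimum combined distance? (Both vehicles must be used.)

75 blocks — the smallest possible combined total.

Check every non-empty split of the stops between the two vehicles; for each half take its own optimal tour:
  {F} + {T, C, S, B}: 18 + 57 = 75
  {T} + {F, C, S, B}: 40 + 64 = 104
  {F, T} + {C, S, B}: 53 + 57 = 110
  {C} + {F, T, S, B}: 24 + 61 = 85
  {F, C} + {T, S, B}: 34 + 54 = 88
  {T, C} + {F, S, B}: 43 + 61 = 104
  … (15 splits in total)
Best: vehicle 1 Base → F → Base = 18; vehicle 2 Base → T → B → C → S → Base = 57; combined 75.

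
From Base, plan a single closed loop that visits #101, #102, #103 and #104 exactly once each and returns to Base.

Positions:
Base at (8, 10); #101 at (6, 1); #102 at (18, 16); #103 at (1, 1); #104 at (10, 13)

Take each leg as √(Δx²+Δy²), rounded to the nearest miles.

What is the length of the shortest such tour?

Shortest round trip = 48 miles.

There are 12 distinct closed tours to check (reversals are equivalent).
Base → #101 → #102 → #103 → #104 → Base: 9+19+23+15+4 = 70
Base → #101 → #102 → #104 → #103 → Base: 9+19+9+15+11 = 63
Base → #101 → #103 → #102 → #104 → Base: 9+5+23+9+4 = 50
Base → #101 → #103 → #104 → #102 → Base: 9+5+15+9+12 = 50
Base → #101 → #104 → #102 → #103 → Base: 9+13+9+23+11 = 65
Base → #101 → #104 → #103 → #102 → Base: 9+13+15+23+12 = 72
Base → #102 → #101 → #103 → #104 → Base: 12+19+5+15+4 = 55
Base → #102 → #101 → #104 → #103 → Base: 12+19+13+15+11 = 70
Base → #102 → #103 → #101 → #104 → Base: 12+23+5+13+4 = 57
Base → #102 → #104 → #101 → #103 → Base: 12+9+13+5+11 = 50
Base → #103 → #101 → #102 → #104 → Base: 11+5+19+9+4 = 48
Base → #103 → #102 → #101 → #104 → Base: 11+23+19+13+4 = 70
The minimum is 48.
One optimal route: Base → #103 → #101 → #102 → #104 → Base (or its reverse).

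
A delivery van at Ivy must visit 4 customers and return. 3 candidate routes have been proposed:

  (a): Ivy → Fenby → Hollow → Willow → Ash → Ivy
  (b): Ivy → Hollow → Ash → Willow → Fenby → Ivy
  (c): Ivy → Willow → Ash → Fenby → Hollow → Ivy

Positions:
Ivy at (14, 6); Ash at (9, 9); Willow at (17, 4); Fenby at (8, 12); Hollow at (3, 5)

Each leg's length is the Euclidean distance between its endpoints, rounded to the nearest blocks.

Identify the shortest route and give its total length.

(a): 8 + 9 + 14 + 9 + 6 = 46
(b): 11 + 7 + 9 + 12 + 8 = 47
(c): 4 + 9 + 3 + 9 + 11 = 36

Shortest is (c), total 36 blocks.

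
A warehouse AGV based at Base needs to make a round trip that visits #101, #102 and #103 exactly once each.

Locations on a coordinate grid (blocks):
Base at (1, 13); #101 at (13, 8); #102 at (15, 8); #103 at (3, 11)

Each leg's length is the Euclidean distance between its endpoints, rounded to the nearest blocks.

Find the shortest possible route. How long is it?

30 blocks — the shortest possible round trip.

There are 3 distinct closed tours to check (reversals are equivalent).
Base → #101 → #102 → #103 → Base: 13+2+12+3 = 30
Base → #101 → #103 → #102 → Base: 13+10+12+15 = 50
Base → #102 → #101 → #103 → Base: 15+2+10+3 = 30
The minimum is 30.
One optimal route: Base → #101 → #102 → #103 → Base (or its reverse).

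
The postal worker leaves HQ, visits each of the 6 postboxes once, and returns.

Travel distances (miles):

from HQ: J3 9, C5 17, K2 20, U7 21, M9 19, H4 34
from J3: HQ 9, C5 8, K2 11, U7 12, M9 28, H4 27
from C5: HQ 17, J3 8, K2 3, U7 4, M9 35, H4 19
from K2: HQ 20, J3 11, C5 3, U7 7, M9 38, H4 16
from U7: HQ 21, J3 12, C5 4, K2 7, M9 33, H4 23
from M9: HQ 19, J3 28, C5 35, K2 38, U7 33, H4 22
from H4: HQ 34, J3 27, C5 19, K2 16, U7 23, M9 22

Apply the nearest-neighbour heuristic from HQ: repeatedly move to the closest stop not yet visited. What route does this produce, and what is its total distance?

At HQ the remaining stops are J3 9, C5 17, M9 19, K2 20, U7 21, H4 34; go to J3.
At J3 the remaining stops are C5 8, K2 11, U7 12, H4 27, M9 28; go to C5.
At C5 the remaining stops are K2 3, U7 4, H4 19, M9 35; go to K2.
At K2 the remaining stops are U7 7, H4 16, M9 38; go to U7.
At U7 the remaining stops are H4 23, M9 33; go to H4.
At H4 the remaining stops are M9 22; go to M9.
Return M9→HQ: 19.
Total = 9 + 8 + 3 + 7 + 23 + 22 + 19 = 91.

Total distance 91 miles via the nearest-neighbour route HQ → J3 → C5 → K2 → U7 → H4 → M9 → HQ.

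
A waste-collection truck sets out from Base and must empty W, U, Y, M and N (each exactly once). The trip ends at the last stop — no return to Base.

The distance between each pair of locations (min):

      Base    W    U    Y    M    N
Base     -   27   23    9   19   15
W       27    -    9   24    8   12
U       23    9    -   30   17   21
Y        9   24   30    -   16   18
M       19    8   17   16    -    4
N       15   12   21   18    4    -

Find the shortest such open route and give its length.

There are 5! = 120 possible orderings.
Base → W → U → Y → M → N: 27+9+30+16+4 = 86
Base → W → U → Y → N → M: 27+9+30+18+4 = 88
Base → W → U → M → Y → N: 27+9+17+16+18 = 87
Base → W → U → M → N → Y: 27+9+17+4+18 = 75
Base → W → U → N → Y → M: 27+9+21+18+16 = 91
Base → W → U → N → M → Y: 27+9+21+4+16 = 77
Base → W → Y → U → M → N: 27+24+30+17+4 = 102
Base → W → Y → U → N → M: 27+24+30+21+4 = 106
Base → W → Y → M → U → N: 27+24+16+17+21 = 105
Base → W → Y → M → N → U: 27+24+16+4+21 = 92
Base → W → Y → N → U → M: 27+24+18+21+17 = 107
Base → W → Y → N → M → U: 27+24+18+4+17 = 90
Base → W → M → U → Y → N: 27+8+17+30+18 = 100
Base → W → M → U → N → Y: 27+8+17+21+18 = 91
… (106 more)
Base → Y → N → M → W → U: 9+18+4+8+9 = 48  ← best
The minimum is 48.
One shortest path: Base → Y → N → M → W → U.

Shortest open route: 48 min.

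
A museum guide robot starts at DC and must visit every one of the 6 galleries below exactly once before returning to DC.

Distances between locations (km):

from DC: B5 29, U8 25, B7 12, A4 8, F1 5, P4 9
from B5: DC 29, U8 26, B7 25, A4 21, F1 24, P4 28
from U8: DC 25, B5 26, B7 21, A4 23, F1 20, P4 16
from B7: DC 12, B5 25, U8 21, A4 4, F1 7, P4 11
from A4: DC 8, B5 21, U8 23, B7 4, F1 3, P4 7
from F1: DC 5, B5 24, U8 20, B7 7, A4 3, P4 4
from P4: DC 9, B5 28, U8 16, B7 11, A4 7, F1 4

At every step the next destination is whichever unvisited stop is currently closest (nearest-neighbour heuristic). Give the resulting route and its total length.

94 km along DC → F1 → A4 → B7 → P4 → U8 → B5 → DC.

At DC the remaining stops are F1 5, A4 8, P4 9, B7 12, U8 25, B5 29; go to F1.
At F1 the remaining stops are A4 3, P4 4, B7 7, U8 20, B5 24; go to A4.
At A4 the remaining stops are B7 4, P4 7, B5 21, U8 23; go to B7.
At B7 the remaining stops are P4 11, U8 21, B5 25; go to P4.
At P4 the remaining stops are U8 16, B5 28; go to U8.
At U8 the remaining stops are B5 26; go to B5.
Return B5→DC: 29.
Total = 5 + 3 + 4 + 11 + 16 + 26 + 29 = 94.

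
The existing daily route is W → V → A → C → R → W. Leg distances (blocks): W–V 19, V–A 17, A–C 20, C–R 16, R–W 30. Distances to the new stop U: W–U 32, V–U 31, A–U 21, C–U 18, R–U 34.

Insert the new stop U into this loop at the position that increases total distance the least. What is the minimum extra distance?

Minimum extra distance: 19 blocks, inserting U between A and C.

Insertion cost between consecutive stops i–j is d(i,U) + d(U,j) − d(i,j):
  between W and V: 32 + 31 − 19 = 44
  between V and A: 31 + 21 − 17 = 35
  between A and C: 21 + 18 − 20 = 19
  between C and R: 18 + 34 − 16 = 36
  between R and W: 34 + 32 − 30 = 36
Cheapest insertion is between A and C, adding 19.
New total = 102 + 19 = 121.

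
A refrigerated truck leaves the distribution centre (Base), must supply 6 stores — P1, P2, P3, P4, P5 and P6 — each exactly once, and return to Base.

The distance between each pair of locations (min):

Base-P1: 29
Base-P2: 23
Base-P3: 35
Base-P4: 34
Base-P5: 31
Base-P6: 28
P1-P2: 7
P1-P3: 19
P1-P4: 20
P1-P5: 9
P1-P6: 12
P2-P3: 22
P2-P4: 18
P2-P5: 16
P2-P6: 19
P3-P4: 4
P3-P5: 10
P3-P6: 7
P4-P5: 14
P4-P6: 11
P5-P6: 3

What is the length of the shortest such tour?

Base→P1→P2→P3→P4→P5→P6→Base: 29+7+22+4+14+3+28 = 107
Base→P1→P2→P3→P4→P6→P5→Base: 29+7+22+4+11+3+31 = 107
Base→P1→P2→P3→P5→P4→P6→Base: 29+7+22+10+14+11+28 = 121
Base→P1→P2→P3→P5→P6→P4→Base: 29+7+22+10+3+11+34 = 116
Base→P1→P2→P3→P6→P4→P5→Base: 29+7+22+7+11+14+31 = 121
Base→P1→P2→P3→P6→P5→P4→Base: 29+7+22+7+3+14+34 = 116
Base→P1→P2→P4→P3→P5→P6→Base: 29+7+18+4+10+3+28 = 99
Base→P1→P2→P4→P3→P6→P5→Base: 29+7+18+4+7+3+31 = 99
… (352 more)
Base→P2→P1→P5→P6→P3→P4→Base: 23+7+9+3+7+4+34 = 87  ← best
The minimum is 87.
One optimal route: Base → P2 → P1 → P5 → P6 → P3 → P4 → Base (or its reverse).

Minimum total distance: 87 min.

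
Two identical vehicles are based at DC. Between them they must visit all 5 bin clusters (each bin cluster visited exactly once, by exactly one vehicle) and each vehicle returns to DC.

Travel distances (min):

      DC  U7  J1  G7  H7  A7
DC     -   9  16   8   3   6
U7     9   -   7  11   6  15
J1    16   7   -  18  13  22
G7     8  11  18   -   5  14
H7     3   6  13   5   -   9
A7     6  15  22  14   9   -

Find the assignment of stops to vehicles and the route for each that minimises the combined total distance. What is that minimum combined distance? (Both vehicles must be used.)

Minimum combined distance: 54 min.

Try each way of splitting the stops between the two vehicles (each non-empty) and, for each split, find the best tour for each vehicle:
  {U7} + {J1, G7, H7, A7}: 18 + 54 = 72
  {J1} + {U7, G7, H7, A7}: 32 + 40 = 72
  {U7, J1} + {G7, H7, A7}: 32 + 28 = 60
  {G7} + {U7, J1, H7, A7}: 16 + 44 = 60
  {U7, G7} + {J1, H7, A7}: 28 + 44 = 72
  {J1, G7} + {U7, H7, A7}: 42 + 30 = 72
  … (15 splits in total)
  {U7, J1, G7, H7} + {A7}: 42 + 12 = 54  ← best
Best: vehicle 1 DC → U7 → J1 → G7 → H7 → DC = 42; vehicle 2 DC → A7 → DC = 12; combined 54.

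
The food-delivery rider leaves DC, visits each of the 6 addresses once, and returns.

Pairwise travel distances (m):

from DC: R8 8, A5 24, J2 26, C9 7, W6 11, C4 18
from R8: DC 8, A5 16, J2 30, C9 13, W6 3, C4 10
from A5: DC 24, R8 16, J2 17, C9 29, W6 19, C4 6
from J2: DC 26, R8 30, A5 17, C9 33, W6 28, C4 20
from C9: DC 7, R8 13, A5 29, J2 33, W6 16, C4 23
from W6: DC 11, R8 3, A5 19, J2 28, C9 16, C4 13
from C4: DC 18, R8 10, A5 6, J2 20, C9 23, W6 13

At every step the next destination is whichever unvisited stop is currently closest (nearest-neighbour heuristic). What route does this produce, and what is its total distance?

85 m along DC → C9 → R8 → W6 → C4 → A5 → J2 → DC.

From DC: distances to unvisited — C9=7, R8=8, W6=11, C4=18, A5=24, J2=26. Nearest is C9 (7).
From C9: distances to unvisited — R8=13, W6=16, C4=23, A5=29, J2=33. Nearest is R8 (13).
From R8: distances to unvisited — W6=3, C4=10, A5=16, J2=30. Nearest is W6 (3).
From W6: distances to unvisited — C4=13, A5=19, J2=28. Nearest is C4 (13).
From C4: distances to unvisited — A5=6, J2=20. Nearest is A5 (6).
From A5: distances to unvisited — J2=17. Nearest is J2 (17).
Return J2→DC: 26.
Total = 7 + 13 + 3 + 13 + 6 + 17 + 26 = 85.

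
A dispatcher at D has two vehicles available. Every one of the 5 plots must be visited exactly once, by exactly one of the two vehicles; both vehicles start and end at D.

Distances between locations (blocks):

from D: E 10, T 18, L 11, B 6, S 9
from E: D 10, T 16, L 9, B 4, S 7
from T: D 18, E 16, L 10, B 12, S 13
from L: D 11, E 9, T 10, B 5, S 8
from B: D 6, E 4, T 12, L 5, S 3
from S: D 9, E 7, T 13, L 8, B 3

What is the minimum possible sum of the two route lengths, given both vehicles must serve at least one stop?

Minimum combined distance: 63 blocks.

There are 2^4 − 1 = 15 ways to divide the 5 stops into two non-empty groups. For each, the best each vehicle can do is its own shortest tour through its group:
  {E} + {T, L, B, S}: 20 + 43 = 63
  {T} + {E, L, B, S}: 36 + 36 = 72
  {E, T} + {L, B, S}: 44 + 28 = 72
  {L} + {E, T, B, S}: 22 + 48 = 70
  {E, L} + {T, B, S}: 30 + 40 = 70
  {T, L} + {E, B, S}: 39 + 26 = 65
  … (15 splits in total)
Best: vehicle 1 D → E → D = 20; vehicle 2 D → L → T → S → B → D = 43; combined 63.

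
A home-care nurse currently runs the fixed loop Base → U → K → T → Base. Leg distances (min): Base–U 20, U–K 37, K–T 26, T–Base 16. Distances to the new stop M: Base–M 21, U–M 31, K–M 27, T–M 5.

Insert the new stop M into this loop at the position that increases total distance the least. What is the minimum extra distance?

Insertion cost between consecutive stops i–j is d(i,M) + d(M,j) − d(i,j):
  between Base and U: 21 + 31 − 20 = 32
  between U and K: 31 + 27 − 37 = 21
  between K and T: 27 + 5 − 26 = 6
  between T and Base: 5 + 21 − 16 = 10
Cheapest insertion is between K and T, adding 6.
New total = 99 + 6 = 105.

+6 min — insert M between K and T.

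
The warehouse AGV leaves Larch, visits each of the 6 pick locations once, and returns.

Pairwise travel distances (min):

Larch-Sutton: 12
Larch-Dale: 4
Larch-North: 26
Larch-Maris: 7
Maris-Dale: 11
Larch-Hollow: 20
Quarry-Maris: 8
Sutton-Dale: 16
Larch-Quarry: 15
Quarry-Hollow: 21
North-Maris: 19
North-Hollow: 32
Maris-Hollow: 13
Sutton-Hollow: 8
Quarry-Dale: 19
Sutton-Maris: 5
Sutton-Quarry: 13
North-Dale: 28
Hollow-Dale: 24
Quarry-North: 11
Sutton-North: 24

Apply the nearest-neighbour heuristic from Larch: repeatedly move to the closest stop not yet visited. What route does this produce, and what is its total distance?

At Larch the remaining stops are Dale 4, Maris 7, Sutton 12, Quarry 15, Hollow 20, North 26; go to Dale.
At Dale the remaining stops are Maris 11, Sutton 16, Quarry 19, Hollow 24, North 28; go to Maris.
At Maris the remaining stops are Sutton 5, Quarry 8, Hollow 13, North 19; go to Sutton.
At Sutton the remaining stops are Hollow 8, Quarry 13, North 24; go to Hollow.
At Hollow the remaining stops are Quarry 21, North 32; go to Quarry.
At Quarry the remaining stops are North 11; go to North.
Return North→Larch: 26.
Total = 4 + 11 + 5 + 8 + 21 + 11 + 26 = 86.

86 min along Larch → Dale → Maris → Sutton → Hollow → Quarry → North → Larch.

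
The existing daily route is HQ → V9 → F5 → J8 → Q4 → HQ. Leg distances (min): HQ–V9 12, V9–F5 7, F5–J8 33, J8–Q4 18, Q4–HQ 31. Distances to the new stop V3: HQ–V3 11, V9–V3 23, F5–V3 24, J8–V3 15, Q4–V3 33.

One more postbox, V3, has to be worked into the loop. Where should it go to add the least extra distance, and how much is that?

Minimum extra distance: 6 min, inserting V3 between F5 and J8.

Insertion cost between consecutive stops i–j is d(i,V3) + d(V3,j) − d(i,j):
  between HQ and V9: 11 + 23 − 12 = 22
  between V9 and F5: 23 + 24 − 7 = 40
  between F5 and J8: 24 + 15 − 33 = 6
  between J8 and Q4: 15 + 33 − 18 = 30
  between Q4 and HQ: 33 + 11 − 31 = 13
Cheapest insertion is between F5 and J8, adding 6.
New total = 101 + 6 = 107.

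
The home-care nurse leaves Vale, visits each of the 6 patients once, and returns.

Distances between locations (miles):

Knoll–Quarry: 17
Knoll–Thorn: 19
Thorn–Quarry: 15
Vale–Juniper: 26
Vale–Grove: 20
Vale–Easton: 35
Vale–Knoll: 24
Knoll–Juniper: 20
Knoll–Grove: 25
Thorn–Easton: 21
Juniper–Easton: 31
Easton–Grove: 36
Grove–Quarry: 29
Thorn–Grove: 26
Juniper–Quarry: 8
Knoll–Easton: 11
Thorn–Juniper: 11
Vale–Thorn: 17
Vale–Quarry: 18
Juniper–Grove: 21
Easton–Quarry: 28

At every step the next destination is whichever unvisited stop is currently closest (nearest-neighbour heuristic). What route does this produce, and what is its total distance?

Total distance 120 miles via the nearest-neighbour route Vale → Thorn → Juniper → Quarry → Knoll → Easton → Grove → Vale.

Vale → [Thorn:17 / Quarry:18 / Grove:20 / Knoll:24 / Juniper:26 / Easton:35] → Thorn (17)
Thorn → [Juniper:11 / Quarry:15 / Knoll:19 / Easton:21 / Grove:26] → Juniper (11)
Juniper → [Quarry:8 / Knoll:20 / Grove:21 / Easton:31] → Quarry (8)
Quarry → [Knoll:17 / Easton:28 / Grove:29] → Knoll (17)
Knoll → [Easton:11 / Grove:25] → Easton (11)
Easton → [Grove:36] → Grove (36)
Return Grove→Vale: 20.
Total = 17 + 11 + 8 + 17 + 11 + 36 + 20 = 120.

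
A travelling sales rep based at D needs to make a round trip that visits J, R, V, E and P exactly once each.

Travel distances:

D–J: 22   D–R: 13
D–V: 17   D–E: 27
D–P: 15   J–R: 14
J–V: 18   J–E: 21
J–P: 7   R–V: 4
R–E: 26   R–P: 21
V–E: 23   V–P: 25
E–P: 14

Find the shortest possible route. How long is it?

With 5 stops there are 5!/2 = 60 distinct round trips (a route and its reverse cost the same).
D→J→R→V→E→P→D: 22+14+4+23+14+15 = 92
D→J→R→V→P→E→D: 22+14+4+25+14+27 = 106
D→J→R→E→V→P→D: 22+14+26+23+25+15 = 125
D→J→R→E→P→V→D: 22+14+26+14+25+17 = 118
D→J→R→P→V→E→D: 22+14+21+25+23+27 = 132
D→J→R→P→E→V→D: 22+14+21+14+23+17 = 111
D→J→V→R→E→P→D: 22+18+4+26+14+15 = 99
D→J→V→R→P→E→D: 22+18+4+21+14+27 = 106
D→J→V→E→R→P→D: 22+18+23+26+21+15 = 125
D→J→V→E→P→R→D: 22+18+23+14+21+13 = 111
D→J→V→P→R→E→D: 22+18+25+21+26+27 = 139
D→J→V→P→E→R→D: 22+18+25+14+26+13 = 118
D→J→E→R→V→P→D: 22+21+26+4+25+15 = 113
D→J→E→R→P→V→D: 22+21+26+21+25+17 = 132
… (46 more)
D→J→P→E→V→R→D: 22+7+14+23+4+13 = 83  ← best
The minimum is 83.
One optimal route: D → J → P → E → V → R → D (or its reverse).

83 — the shortest possible round trip.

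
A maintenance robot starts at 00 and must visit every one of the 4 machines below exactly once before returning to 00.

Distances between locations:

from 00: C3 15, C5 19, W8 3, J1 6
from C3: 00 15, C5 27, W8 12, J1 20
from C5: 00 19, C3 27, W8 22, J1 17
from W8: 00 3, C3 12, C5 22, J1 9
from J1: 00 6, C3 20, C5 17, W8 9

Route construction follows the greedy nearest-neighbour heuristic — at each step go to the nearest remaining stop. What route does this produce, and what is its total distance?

At 00 the remaining stops are W8 3, J1 6, C3 15, C5 19; go to W8.
At W8 the remaining stops are J1 9, C3 12, C5 22; go to J1.
At J1 the remaining stops are C5 17, C3 20; go to C5.
At C5 the remaining stops are C3 27; go to C3.
Return C3→00: 15.
Total = 3 + 9 + 17 + 27 + 15 = 71.

Nearest-neighbour total = 71; route 00 → W8 → J1 → C5 → C3 → 00.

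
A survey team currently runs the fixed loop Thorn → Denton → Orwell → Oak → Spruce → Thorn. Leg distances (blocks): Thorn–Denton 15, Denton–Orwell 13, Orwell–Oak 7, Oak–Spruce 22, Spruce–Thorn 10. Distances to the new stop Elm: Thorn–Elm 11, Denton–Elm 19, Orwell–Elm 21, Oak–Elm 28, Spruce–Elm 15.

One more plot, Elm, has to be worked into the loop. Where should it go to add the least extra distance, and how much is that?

Insertion cost between consecutive stops i–j is d(i,Elm) + d(Elm,j) − d(i,j):
  between Thorn and Denton: 11 + 19 − 15 = 15
  between Denton and Orwell: 19 + 21 − 13 = 27
  between Orwell and Oak: 21 + 28 − 7 = 42
  between Oak and Spruce: 28 + 15 − 22 = 21
  between Spruce and Thorn: 15 + 11 − 10 = 16
Cheapest insertion is between Thorn and Denton, adding 15.
New total = 67 + 15 = 82.

Adding 15 blocks by placing Elm on the Thorn–Denton leg.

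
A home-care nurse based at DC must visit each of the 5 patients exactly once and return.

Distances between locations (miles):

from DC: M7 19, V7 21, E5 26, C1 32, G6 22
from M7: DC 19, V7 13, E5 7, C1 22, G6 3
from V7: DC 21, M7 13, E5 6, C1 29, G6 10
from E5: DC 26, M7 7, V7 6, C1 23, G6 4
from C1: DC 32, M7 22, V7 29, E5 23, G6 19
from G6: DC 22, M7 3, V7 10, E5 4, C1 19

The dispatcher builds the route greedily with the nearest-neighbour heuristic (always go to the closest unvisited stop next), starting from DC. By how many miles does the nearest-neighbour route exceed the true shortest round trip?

Excess over optimum: 5 miles.

DC: M7=19, V7=21, G6=22, E5=26, C1=32 ⇒ M7
M7: G6=3, E5=7, V7=13, C1=22 ⇒ G6
G6: E5=4, V7=10, C1=19 ⇒ E5
E5: V7=6, C1=23 ⇒ V7
V7: C1=29 ⇒ C1
NN route DC → M7 → G6 → E5 → V7 → C1 → DC costs 93.
Optimal: DC → V7 → E5 → M7 → G6 → C1 → DC costs 88 (by enumerating all 60 distinct tours).
Excess = 93 − 88 = 5.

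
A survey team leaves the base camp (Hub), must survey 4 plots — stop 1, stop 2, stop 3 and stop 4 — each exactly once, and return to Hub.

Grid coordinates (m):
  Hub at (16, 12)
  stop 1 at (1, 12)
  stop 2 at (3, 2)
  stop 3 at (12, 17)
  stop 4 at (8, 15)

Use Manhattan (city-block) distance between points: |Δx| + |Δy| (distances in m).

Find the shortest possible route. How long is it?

Shortest round trip = 60 m.

There are 12 distinct closed tours to check (reversals are equivalent).
Hub - stop 1 - stop 2 - stop 3 - stop 4 - Hub: 15+12+24+6+11 = 68
Hub - stop 1 - stop 2 - stop 4 - stop 3 - Hub: 15+12+18+6+9 = 60
Hub - stop 1 - stop 3 - stop 2 - stop 4 - Hub: 15+16+24+18+11 = 84
Hub - stop 1 - stop 3 - stop 4 - stop 2 - Hub: 15+16+6+18+23 = 78
Hub - stop 1 - stop 4 - stop 2 - stop 3 - Hub: 15+10+18+24+9 = 76
Hub - stop 1 - stop 4 - stop 3 - stop 2 - Hub: 15+10+6+24+23 = 78
Hub - stop 2 - stop 1 - stop 3 - stop 4 - Hub: 23+12+16+6+11 = 68
Hub - stop 2 - stop 1 - stop 4 - stop 3 - Hub: 23+12+10+6+9 = 60
Hub - stop 2 - stop 3 - stop 1 - stop 4 - Hub: 23+24+16+10+11 = 84
Hub - stop 2 - stop 4 - stop 1 - stop 3 - Hub: 23+18+10+16+9 = 76
Hub - stop 3 - stop 1 - stop 2 - stop 4 - Hub: 9+16+12+18+11 = 66
Hub - stop 3 - stop 2 - stop 1 - stop 4 - Hub: 9+24+12+10+11 = 66
The minimum is 60.
One optimal route: Hub → stop 1 → stop 2 → stop 4 → stop 3 → Hub (or its reverse).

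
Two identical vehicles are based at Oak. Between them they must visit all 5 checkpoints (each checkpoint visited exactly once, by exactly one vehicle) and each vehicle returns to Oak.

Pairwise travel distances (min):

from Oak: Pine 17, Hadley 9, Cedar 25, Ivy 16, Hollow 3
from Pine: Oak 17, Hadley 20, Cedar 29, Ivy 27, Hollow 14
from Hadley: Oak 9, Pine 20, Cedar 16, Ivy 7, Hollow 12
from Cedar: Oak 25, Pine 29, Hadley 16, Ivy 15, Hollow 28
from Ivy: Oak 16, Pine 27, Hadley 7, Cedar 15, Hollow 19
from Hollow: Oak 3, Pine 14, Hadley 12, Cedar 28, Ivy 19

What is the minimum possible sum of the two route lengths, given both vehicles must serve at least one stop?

83 min — the smallest possible combined total.

Try each way of splitting the stops between the two vehicles (each non-empty) and, for each split, find the best tour for each vehicle:
  {Pine} + {Hadley, Cedar, Ivy, Hollow}: 34 + 62 = 96
  {Hadley} + {Pine, Cedar, Ivy, Hollow}: 18 + 77 = 95
  {Pine, Hadley} + {Cedar, Ivy, Hollow}: 46 + 62 = 108
  {Cedar} + {Pine, Hadley, Ivy, Hollow}: 50 + 60 = 110
  {Pine, Cedar} + {Hadley, Ivy, Hollow}: 71 + 38 = 109
  {Hadley, Cedar} + {Pine, Ivy, Hollow}: 50 + 60 = 110
  … (15 splits in total)
  {Pine, Hadley, Cedar, Ivy} + {Hollow}: 77 + 6 = 83  ← best
Best: vehicle 1 Oak → Pine → Cedar → Ivy → Hadley → Oak = 77; vehicle 2 Oak → Hollow → Oak = 6; combined 83.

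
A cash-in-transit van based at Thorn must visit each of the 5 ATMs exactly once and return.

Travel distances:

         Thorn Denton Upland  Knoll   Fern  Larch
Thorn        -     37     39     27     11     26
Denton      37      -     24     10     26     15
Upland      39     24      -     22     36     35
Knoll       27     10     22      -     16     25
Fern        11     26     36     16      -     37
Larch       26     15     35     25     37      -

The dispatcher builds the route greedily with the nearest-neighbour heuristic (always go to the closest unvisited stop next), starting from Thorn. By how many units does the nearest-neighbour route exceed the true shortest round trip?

Thorn: Fern=11, Larch=26, Knoll=27, Denton=37, Upland=39 ⇒ Fern
Fern: Knoll=16, Denton=26, Upland=36, Larch=37 ⇒ Knoll
Knoll: Denton=10, Upland=22, Larch=25 ⇒ Denton
Denton: Larch=15, Upland=24 ⇒ Larch
Larch: Upland=35 ⇒ Upland
NN route Thorn → Fern → Knoll → Denton → Larch → Upland → Thorn costs 126.
Optimal: Thorn → Fern → Knoll → Upland → Denton → Larch → Thorn costs 114 (by enumerating all 60 distinct tours).
Excess = 126 − 114 = 12.

Excess over optimum: 12.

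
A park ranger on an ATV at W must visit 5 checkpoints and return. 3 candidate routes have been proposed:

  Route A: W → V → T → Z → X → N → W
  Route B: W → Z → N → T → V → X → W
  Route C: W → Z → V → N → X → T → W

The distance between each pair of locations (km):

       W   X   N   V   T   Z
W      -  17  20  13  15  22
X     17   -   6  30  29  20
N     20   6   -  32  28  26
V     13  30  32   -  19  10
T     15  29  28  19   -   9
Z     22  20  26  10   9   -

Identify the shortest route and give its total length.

Route A: 13 + 19 + 9 + 20 + 6 + 20 = 87
Route B: 22 + 26 + 28 + 19 + 30 + 17 = 142
Route C: 22 + 10 + 32 + 6 + 29 + 15 = 114

Shortest is Route A, total 87 km.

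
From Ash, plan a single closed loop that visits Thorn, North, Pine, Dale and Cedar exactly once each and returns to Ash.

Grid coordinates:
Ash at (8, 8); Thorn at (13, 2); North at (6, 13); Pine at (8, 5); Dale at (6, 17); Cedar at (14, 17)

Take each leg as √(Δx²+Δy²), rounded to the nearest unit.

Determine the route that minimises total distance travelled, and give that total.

41 — the shortest possible round trip.

With 5 stops there are 5!/2 = 60 distinct round trips (a route and its reverse cost the same).
Ash→Thorn→North→Pine→Dale→Cedar→Ash: 8+13+8+12+8+11 = 60
Ash→Thorn→North→Pine→Cedar→Dale→Ash: 8+13+8+13+8+9 = 59
Ash→Thorn→North→Dale→Pine→Cedar→Ash: 8+13+4+12+13+11 = 61
Ash→Thorn→North→Dale→Cedar→Pine→Ash: 8+13+4+8+13+3 = 49
Ash→Thorn→North→Cedar→Pine→Dale→Ash: 8+13+9+13+12+9 = 64
Ash→Thorn→North→Cedar→Dale→Pine→Ash: 8+13+9+8+12+3 = 53
Ash→Thorn→Pine→North→Dale→Cedar→Ash: 8+6+8+4+8+11 = 45
Ash→Thorn→Pine→North→Cedar→Dale→Ash: 8+6+8+9+8+9 = 48
Ash→Thorn→Pine→Dale→North→Cedar→Ash: 8+6+12+4+9+11 = 50
Ash→Thorn→Pine→Dale→Cedar→North→Ash: 8+6+12+8+9+5 = 48
Ash→Thorn→Pine→Cedar→North→Dale→Ash: 8+6+13+9+4+9 = 49
Ash→Thorn→Pine→Cedar→Dale→North→Ash: 8+6+13+8+4+5 = 44
Ash→Thorn→Dale→North→Pine→Cedar→Ash: 8+17+4+8+13+11 = 61
Ash→Thorn→Dale→North→Cedar→Pine→Ash: 8+17+4+9+13+3 = 54
… (46 more)
Ash→North→Dale→Cedar→Thorn→Pine→Ash: 5+4+8+15+6+3 = 41  ← best
The minimum is 41.
One optimal route: Ash → North → Dale → Cedar → Thorn → Pine → Ash (or its reverse).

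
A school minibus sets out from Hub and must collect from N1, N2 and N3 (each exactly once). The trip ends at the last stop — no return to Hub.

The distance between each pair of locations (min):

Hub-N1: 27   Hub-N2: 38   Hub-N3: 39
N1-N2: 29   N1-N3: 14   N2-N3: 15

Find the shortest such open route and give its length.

There are 3! = 6 possible orderings.
Hub - N1 - N2 - N3: 27+29+15 = 71
Hub - N1 - N3 - N2: 27+14+15 = 56
Hub - N2 - N1 - N3: 38+29+14 = 81
Hub - N2 - N3 - N1: 38+15+14 = 67
Hub - N3 - N1 - N2: 39+14+29 = 82
Hub - N3 - N2 - N1: 39+15+29 = 83
The minimum is 56.
One shortest path: Hub → N1 → N3 → N2.

56 min — the minimum one-way total.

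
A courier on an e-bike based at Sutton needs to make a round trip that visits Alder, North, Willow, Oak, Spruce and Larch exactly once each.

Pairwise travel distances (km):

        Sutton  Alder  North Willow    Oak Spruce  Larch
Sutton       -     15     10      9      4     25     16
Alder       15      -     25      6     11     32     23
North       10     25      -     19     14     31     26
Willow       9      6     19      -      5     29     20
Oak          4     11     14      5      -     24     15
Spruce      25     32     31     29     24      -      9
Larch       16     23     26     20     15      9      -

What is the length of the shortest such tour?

Sutton - Alder - North - Willow - Oak - Spruce - Larch - Sutton: 15+25+19+5+24+9+16 = 113
Sutton - Alder - North - Willow - Oak - Larch - Spruce - Sutton: 15+25+19+5+15+9+25 = 113
Sutton - Alder - North - Willow - Spruce - Oak - Larch - Sutton: 15+25+19+29+24+15+16 = 143
Sutton - Alder - North - Willow - Spruce - Larch - Oak - Sutton: 15+25+19+29+9+15+4 = 116
Sutton - Alder - North - Willow - Larch - Oak - Spruce - Sutton: 15+25+19+20+15+24+25 = 143
Sutton - Alder - North - Willow - Larch - Spruce - Oak - Sutton: 15+25+19+20+9+24+4 = 116
Sutton - Alder - North - Oak - Willow - Spruce - Larch - Sutton: 15+25+14+5+29+9+16 = 113
Sutton - Alder - North - Oak - Willow - Larch - Spruce - Sutton: 15+25+14+5+20+9+25 = 113
… (352 more)
Sutton - North - Spruce - Larch - Alder - Willow - Oak - Sutton: 10+31+9+23+6+5+4 = 88  ← best
The minimum is 88.
One optimal route: Sutton → North → Spruce → Larch → Alder → Willow → Oak → Sutton (or its reverse).

Shortest round trip = 88 km.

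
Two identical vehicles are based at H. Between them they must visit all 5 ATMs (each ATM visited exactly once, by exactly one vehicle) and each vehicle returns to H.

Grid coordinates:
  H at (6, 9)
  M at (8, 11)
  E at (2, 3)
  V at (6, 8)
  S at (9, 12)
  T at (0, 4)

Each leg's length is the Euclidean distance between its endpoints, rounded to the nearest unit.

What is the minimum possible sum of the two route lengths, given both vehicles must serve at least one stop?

There are 2^4 − 1 = 15 ways to divide the 5 stops into two non-empty groups. For each, the best each vehicle can do is its own shortest tour through its group:
  {M} + {E, V, S, T}: 6 + 25 = 31
  {E} + {M, V, S, T}: 14 + 24 = 38
  {M, E} + {V, S, T}: 20 + 24 = 44
  {V} + {M, E, S, T}: 2 + 25 = 27
  {M, V} + {E, S, T}: 8 + 25 = 33
  {E, V} + {M, S, T}: 14 + 24 = 38
  … (15 splits in total)
  {M, S} + {E, V, T}: 8 + 17 = 25  ← best
Best: vehicle 1 H → M → S → H = 8; vehicle 2 H → E → T → V → H = 17; combined 25.

Minimum combined distance: 25.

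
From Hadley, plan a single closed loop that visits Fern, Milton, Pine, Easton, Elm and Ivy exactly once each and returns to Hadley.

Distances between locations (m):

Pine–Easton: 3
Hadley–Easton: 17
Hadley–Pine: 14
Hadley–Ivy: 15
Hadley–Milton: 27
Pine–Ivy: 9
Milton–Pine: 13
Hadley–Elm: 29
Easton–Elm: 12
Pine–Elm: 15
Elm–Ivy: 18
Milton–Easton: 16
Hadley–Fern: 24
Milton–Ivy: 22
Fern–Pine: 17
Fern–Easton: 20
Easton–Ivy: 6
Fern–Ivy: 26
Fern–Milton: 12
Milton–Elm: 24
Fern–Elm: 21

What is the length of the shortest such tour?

With 6 stops there are 6!/2 = 360 distinct round trips (a route and its reverse cost the same).
Hadley - Fern - Milton - Pine - Easton - Elm - Ivy - Hadley: 24+12+13+3+12+18+15 = 97
Hadley - Fern - Milton - Pine - Easton - Ivy - Elm - Hadley: 24+12+13+3+6+18+29 = 105
Hadley - Fern - Milton - Pine - Elm - Easton - Ivy - Hadley: 24+12+13+15+12+6+15 = 97
Hadley - Fern - Milton - Pine - Elm - Ivy - Easton - Hadley: 24+12+13+15+18+6+17 = 105
Hadley - Fern - Milton - Pine - Ivy - Easton - Elm - Hadley: 24+12+13+9+6+12+29 = 105
Hadley - Fern - Milton - Pine - Ivy - Elm - Easton - Hadley: 24+12+13+9+18+12+17 = 105
Hadley - Fern - Milton - Easton - Pine - Elm - Ivy - Hadley: 24+12+16+3+15+18+15 = 103
Hadley - Fern - Milton - Easton - Pine - Ivy - Elm - Hadley: 24+12+16+3+9+18+29 = 111
… (352 more)
Hadley - Pine - Milton - Fern - Elm - Easton - Ivy - Hadley: 14+13+12+21+12+6+15 = 93  ← best
The minimum is 93.
One optimal route: Hadley → Pine → Milton → Fern → Elm → Easton → Ivy → Hadley (or its reverse).

Shortest round trip = 93 m.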